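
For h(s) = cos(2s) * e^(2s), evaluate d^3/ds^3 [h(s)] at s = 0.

-16

Write out both Maclaurin series and multiply, keeping only the needed powers.
The coefficient of s^3 in the expansion is -8/3, so h′′′(0) = 3! * (-8/3) = -16.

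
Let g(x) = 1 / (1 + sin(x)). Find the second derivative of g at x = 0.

2

Write 1/(1+u) = 1 - u + u^2 - u^3 + ... and substitute the series for u.
The coefficient of x^2 in the expansion is 1, so g′′(0) = 2! * (1) = 2.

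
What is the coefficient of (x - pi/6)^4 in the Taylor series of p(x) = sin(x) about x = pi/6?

1/48

Differentiate repeatedly and evaluate at the center.
[(x - pi/6)^0] = 1/2;  [(x - pi/6)^1] = sqrt(3)/2;  [(x - pi/6)^2] = -1/4;  [(x - pi/6)^3] = -sqrt(3)/12;  [(x - pi/6)^4] = 1/48.
So c_4 = p^(4)(pi/6)/4! = 1/48.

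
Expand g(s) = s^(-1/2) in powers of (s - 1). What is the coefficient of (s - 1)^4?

Compute the successive derivatives at the expansion point and divide by k!.
g(1) = 1
g′(1) = -1/2
g′′(1) = 3/4
g′′′(1) = -15/8
g^(4)(1) = 105/16
So c_4 = g^(4)(1)/4! = 35/128.

35/128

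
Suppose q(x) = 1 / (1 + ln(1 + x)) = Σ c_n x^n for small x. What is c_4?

Write 1/(1+u) = 1 - u + u^2 - u^3 + ... and substitute the series for u.
q(0) = 1
q′(0) = -1
q′′(0) = 3
q′′′(0) = -14
q^(4)(0) = 88
The Taylor polynomial is Σ q^(k)(0)/k! · x^k.

11/3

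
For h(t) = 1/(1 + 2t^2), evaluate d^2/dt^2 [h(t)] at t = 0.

-4

From the series, [t^2] h = -2; multiply by 2! = 2 to get -4.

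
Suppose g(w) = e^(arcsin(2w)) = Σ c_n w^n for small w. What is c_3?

Plug the Maclaurin series of the inner function into that of the outer and collect terms.
g(0) = 1
g′(0) = 2
g′′(0) = 4
g′′′(0) = 16
So c_3 = g′′′(0)/3! = 8/3.

8/3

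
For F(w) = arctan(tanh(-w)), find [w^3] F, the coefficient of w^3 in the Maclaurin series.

Compose series: expand the inner function first, then feed it into the outer expansion.
F(0) = 0
F′(0) = -1
F′′(0) = 0
F′′′(0) = 4
So c_3 = F′′′(0)/3! = 2/3.

2/3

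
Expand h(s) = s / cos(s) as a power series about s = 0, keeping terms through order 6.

5*s^5/24 + s^3/2 + s

Invert the denominator's series and multiply.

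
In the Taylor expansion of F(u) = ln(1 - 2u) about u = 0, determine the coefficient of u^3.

-8/3

Apply the Taylor formula c_k = f^(k)(a)/k!.
F(0) = 0
F′(0) = -2
F′′(0) = -4
F′′′(0) = -16
So c_3 = F′′′(0)/3! = -8/3.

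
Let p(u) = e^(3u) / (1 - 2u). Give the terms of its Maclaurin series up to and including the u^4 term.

563*u^4/8 + 67*u^3/2 + 29*u^2/2 + 5*u + 1

Expand each factor separately, then convolve coefficients.
p(0) = 1
p′(0) = 5
p′′(0) = 29
p′′′(0) = 201
p^(4)(0) = 1689
Dividing each by k! gives the coefficients c_0, ..., c_4.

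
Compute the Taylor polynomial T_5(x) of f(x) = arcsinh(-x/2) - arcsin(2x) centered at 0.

Add the two expansions coefficient-wise.
f(0) = 0
f′(0) = -5/2
f′′(0) = 0
f′′′(0) = -63/8
f^(4)(0) = 0
f^(5)(0) = -9225/32

-615*x^5/256 - 21*x^3/16 - 5*x/2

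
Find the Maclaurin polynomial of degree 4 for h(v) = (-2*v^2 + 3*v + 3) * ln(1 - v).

Multiply each power in the prefactor through the base expansion.
[v^0] = 0;  [v^1] = -3;  [v^2] = -9/2;  [v^3] = -1/2;  [v^4] = -3/4.

-3*v^4/4 - v^3/2 - 9*v^2/2 - 3*v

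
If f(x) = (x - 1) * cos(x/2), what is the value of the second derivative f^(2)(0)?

1/4

Shift and add copies of the series according to the polynomial's terms.
The coefficient of x^2 in the expansion is 1/8, so f′′(0) = 2! * (1/8) = 1/4.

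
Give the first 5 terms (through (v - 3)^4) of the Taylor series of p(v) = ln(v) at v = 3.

-(v - 3)^4/324 + (v - 3)^3/81 - (v - 3)^2/18 + (v - 3)/3 + ln(3)

p(3) = ln(3)
p′(3) = 1/3
p′′(3) = -1/9
p′′′(3) = 2/27
p^(4)(3) = -2/27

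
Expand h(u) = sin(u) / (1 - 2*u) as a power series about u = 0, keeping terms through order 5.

1841*u^5/120 + 23*u^4/3 + 23*u^3/6 + 2*u^2 + u

Expand 1/(denominator) as a geometric series and multiply by the numerator's series.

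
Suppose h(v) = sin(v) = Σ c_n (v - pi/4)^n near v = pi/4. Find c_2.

c_2 = h′′(pi/4)/2! = -sqrt(2)/4.

-sqrt(2)/4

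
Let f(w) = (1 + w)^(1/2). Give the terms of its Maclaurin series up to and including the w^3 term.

[w^0] = 1;  [w^1] = 1/2;  [w^2] = -1/8;  [w^3] = 1/16.

w^3/16 - w^2/8 + w/2 + 1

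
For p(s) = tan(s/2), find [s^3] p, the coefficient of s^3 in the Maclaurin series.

1/24

p(0) = 0
p′(0) = 1/2
p′′(0) = 0
p′′′(0) = 1/4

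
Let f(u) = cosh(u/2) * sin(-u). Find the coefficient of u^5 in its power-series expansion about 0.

19/1920

Expand each factor separately, then convolve coefficients.
f(0) = 0
f′(0) = -1
f′′(0) = 0
f′′′(0) = 1/4
f^(4)(0) = 0
f^(5)(0) = 19/16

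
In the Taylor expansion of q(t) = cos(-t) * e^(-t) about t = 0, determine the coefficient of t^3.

Expand each factor separately, then convolve coefficients.
q(0) = 1
q′(0) = -1
q′′(0) = 0
q′′′(0) = 2
So c_3 = q′′′(0)/3! = 1/3.

1/3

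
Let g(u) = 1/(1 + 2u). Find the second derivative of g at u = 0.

8

Use the known series and substitute for the argument.
The coefficient of u^2 in the expansion is 4, so g′′(0) = 2! * (4) = 8.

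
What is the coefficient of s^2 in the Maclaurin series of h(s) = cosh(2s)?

2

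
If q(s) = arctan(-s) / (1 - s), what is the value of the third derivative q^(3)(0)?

-4

Use 1/(1 - r) = Σ r^k on the denominator, then take the Cauchy product.
From the series, [s^3] q = -2/3; multiply by 3! = 6 to get -4.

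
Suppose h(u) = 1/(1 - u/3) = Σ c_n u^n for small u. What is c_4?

h(0) = 1
h′(0) = 1/3
h′′(0) = 2/9
h′′′(0) = 2/9
h^(4)(0) = 8/27
So c_4 = h^(4)(0)/4! = 1/81.

1/81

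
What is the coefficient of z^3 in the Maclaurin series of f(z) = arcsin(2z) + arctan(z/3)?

Add the two expansions coefficient-wise.

107/81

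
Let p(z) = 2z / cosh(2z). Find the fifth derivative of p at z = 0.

800

Divide the numerator series by the denominator series (power-series long division).
The coefficient of z^5 in the expansion is 20/3, so p^(5)(0) = 5! * (20/3) = 800.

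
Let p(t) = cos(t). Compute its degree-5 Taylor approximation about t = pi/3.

Apply the Taylor formula c_k = f^(k)(a)/k!.

-sqrt(3)*(t - pi/3)^5/240 + (t - pi/3)^4/48 + sqrt(3)*(t - pi/3)^3/12 - (t - pi/3)^2/4 - sqrt(3)*(t - pi/3)/2 + 1/2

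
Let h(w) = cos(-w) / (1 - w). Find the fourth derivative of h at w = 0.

13

Expand each factor separately, then convolve coefficients.
From the series, [w^4] h = 13/24; multiply by 4! = 24 to get 13.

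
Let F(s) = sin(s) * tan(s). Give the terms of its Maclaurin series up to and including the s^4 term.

Write out both Maclaurin series and multiply, keeping only the needed powers.

s^4/6 + s^2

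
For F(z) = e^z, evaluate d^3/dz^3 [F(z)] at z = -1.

The coefficient of (z + 1)^3 in the expansion is e^(-1)/6, so F′′′(-1) = 3! * (e^(-1)/6) = e^(-1).

e^(-1)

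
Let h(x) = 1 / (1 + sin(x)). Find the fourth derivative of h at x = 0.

Use the geometric series for the reciprocal, then substitute.
The coefficient of x^4 in the expansion is 2/3, so h^(4)(0) = 4! * (2/3) = 16.

16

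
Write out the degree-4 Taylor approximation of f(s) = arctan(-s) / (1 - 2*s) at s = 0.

Multiply the numerator's expansion by the denominator's geometric series.
[s^0] = 0;  [s^1] = -1;  [s^2] = -2;  [s^3] = -11/3;  [s^4] = -22/3.

-22*s^4/3 - 11*s^3/3 - 2*s^2 - s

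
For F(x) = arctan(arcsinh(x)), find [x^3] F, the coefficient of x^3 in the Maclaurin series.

-1/2

Substitute the inner expansion into the outer series and collect powers.
F(0) = 0
F′(0) = 1
F′′(0) = 0
F′′′(0) = -3
Then c_k = F^(k)(0)/k! gives each Taylor coefficient.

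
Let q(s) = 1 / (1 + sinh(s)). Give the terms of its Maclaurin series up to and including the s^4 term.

Use the geometric series for the reciprocal, then substitute.
q(0) = 1
q′(0) = -1
q′′(0) = 2
q′′′(0) = -7
q^(4)(0) = 32

4*s^4/3 - 7*s^3/6 + s^2 - s + 1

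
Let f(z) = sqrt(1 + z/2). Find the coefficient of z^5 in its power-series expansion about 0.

Compute the successive derivatives at the expansion point and divide by k!.
[z^0] = 1;  [z^1] = 1/4;  [z^2] = -1/32;  [z^3] = 1/128;  [z^4] = -5/2048;  [z^5] = 7/8192.

7/8192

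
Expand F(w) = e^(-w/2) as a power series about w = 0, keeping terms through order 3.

-w^3/48 + w^2/8 - w/2 + 1

Apply the Taylor formula c_k = f^(k)(a)/k!.
F(0) = 1
F′(0) = -1/2
F′′(0) = 1/4
F′′′(0) = -1/8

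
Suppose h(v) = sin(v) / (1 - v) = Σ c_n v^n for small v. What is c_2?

1

Use 1/(1 - r) = Σ r^k on the denominator, then take the Cauchy product.
h(0) = 0
h′(0) = 1
h′′(0) = 2
Dividing each by k! gives the coefficients c_0, ..., c_2.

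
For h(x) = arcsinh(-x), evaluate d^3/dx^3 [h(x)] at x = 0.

1

The coefficient of x^3 in the expansion is 1/6, so h′′′(0) = 3! * (1/6) = 1.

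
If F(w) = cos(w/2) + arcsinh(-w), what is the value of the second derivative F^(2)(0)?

-1/4

Expand each term separately and add.
From the series, [w^2] F = -1/8; multiply by 2! = 2 to get -1/4.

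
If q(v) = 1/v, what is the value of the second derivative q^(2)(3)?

Apply the Taylor formula c_k = f^(k)(a)/k!.
From the series, [(v - 3)^2] q = 1/27; multiply by 2! = 2 to get 2/27.

2/27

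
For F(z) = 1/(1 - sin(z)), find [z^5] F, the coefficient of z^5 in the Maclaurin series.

Let u equal the inner series; expand the outer function in u and truncate.
[z^0] = 1;  [z^1] = 1;  [z^2] = 1;  [z^3] = 5/6;  [z^4] = 2/3;  [z^5] = 61/120.
So c_5 = F^(5)(0)/5! = 61/120.

61/120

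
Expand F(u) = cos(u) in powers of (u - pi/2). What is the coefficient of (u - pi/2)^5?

-1/120

Differentiate repeatedly and evaluate at the center.
F(pi/2) = 0
F′(pi/2) = -1
F′′(pi/2) = 0
F′′′(pi/2) = 1
F^(4)(pi/2) = 0
F^(5)(pi/2) = -1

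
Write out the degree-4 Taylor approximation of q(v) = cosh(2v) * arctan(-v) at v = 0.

Expand each factor separately, then convolve coefficients.
q(0) = 0
q′(0) = -1
q′′(0) = 0
q′′′(0) = -10
q^(4)(0) = 0
Dividing each by k! gives the coefficients c_0, ..., c_4.

-5*v^3/3 - v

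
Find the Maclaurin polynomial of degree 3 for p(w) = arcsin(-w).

-w^3/6 - w

Differentiate repeatedly and evaluate at the center.
[w^0] = 0;  [w^1] = -1;  [w^2] = 0;  [w^3] = -1/6.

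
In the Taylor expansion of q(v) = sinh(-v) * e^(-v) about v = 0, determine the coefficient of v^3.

Take the Cauchy product of the two expansions.
q(0) = 0
q′(0) = -1
q′′(0) = 2
q′′′(0) = -4
So c_3 = q′′′(0)/3! = -2/3.

-2/3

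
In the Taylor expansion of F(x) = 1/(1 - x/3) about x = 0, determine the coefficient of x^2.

1/9

F(0) = 1
F′(0) = 1/3
F′′(0) = 2/9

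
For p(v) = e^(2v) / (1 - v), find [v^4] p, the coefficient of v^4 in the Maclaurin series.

Multiply the two series term by term and collect like powers.
p(0) = 1
p′(0) = 3
p′′(0) = 10
p′′′(0) = 38
p^(4)(0) = 168

7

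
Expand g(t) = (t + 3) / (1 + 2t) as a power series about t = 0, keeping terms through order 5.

-80*t^5 + 40*t^4 - 20*t^3 + 10*t^2 - 5*t + 3

Distribute the polynomial across the series and collect like powers.
g(0) = 3
g′(0) = -5
g′′(0) = 20
g′′′(0) = -120
g^(4)(0) = 960
g^(5)(0) = -9600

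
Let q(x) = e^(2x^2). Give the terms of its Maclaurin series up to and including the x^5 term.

2*x^4 + 2*x^2 + 1

Apply the Taylor formula c_k = f^(k)(a)/k!.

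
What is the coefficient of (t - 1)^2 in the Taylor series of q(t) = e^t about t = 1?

q(1) = e
q′(1) = e
q′′(1) = e
The Taylor polynomial is Σ q^(k)(1)/k! · (t - 1)^k.

e/2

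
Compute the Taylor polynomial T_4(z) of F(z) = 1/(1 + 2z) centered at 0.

16*z^4 - 8*z^3 + 4*z^2 - 2*z + 1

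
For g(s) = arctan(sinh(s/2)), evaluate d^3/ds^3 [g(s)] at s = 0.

-1/8

Substitute the inner expansion into the outer series and collect powers.
From the series, [s^3] g = -1/48; multiply by 3! = 6 to get -1/8.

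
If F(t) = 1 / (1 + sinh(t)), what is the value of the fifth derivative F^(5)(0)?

-181

Use the geometric series for the reciprocal, then substitute.
From the series, [t^5] F = -181/120; multiply by 5! = 120 to get -181.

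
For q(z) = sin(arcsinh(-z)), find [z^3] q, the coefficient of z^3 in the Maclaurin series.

Let u equal the inner series; expand the outer function in u and truncate.
q(0) = 0
q′(0) = -1
q′′(0) = 0
q′′′(0) = 2

1/3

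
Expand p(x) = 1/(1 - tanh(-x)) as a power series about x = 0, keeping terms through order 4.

x^4/3 - 2*x^3/3 + x^2 - x + 1

Plug the Maclaurin series of the inner function into that of the outer and collect terms.
[x^0] = 1;  [x^1] = -1;  [x^2] = 1;  [x^3] = -2/3;  [x^4] = 1/3.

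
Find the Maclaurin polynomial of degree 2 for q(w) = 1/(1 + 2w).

4*w^2 - 2*w + 1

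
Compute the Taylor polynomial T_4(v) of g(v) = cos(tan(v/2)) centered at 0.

Substitute the inner expansion into the outer series and collect powers.

-7*v^4/384 - v^2/8 + 1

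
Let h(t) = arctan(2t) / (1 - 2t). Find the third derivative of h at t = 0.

Expand each factor separately, then convolve coefficients.
The coefficient of t^3 in the expansion is 16/3, so h′′′(0) = 3! * (16/3) = 32.

32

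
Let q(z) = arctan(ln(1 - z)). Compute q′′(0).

Plug the Maclaurin series of the inner function into that of the outer and collect terms.
The coefficient of z^2 in the expansion is -1/2, so q′′(0) = 2! * (-1/2) = -1.

-1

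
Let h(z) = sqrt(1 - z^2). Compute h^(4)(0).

-3

From the series, [z^4] h = -1/8; multiply by 4! = 24 to get -3.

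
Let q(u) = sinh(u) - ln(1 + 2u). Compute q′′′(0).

Combine the two series term by term.
From the series, [u^3] q = -5/2; multiply by 3! = 6 to get -15.

-15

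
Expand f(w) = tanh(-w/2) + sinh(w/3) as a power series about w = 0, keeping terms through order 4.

31*w^3/648 - w/6

Expand each term separately and add.
f(0) = 0
f′(0) = -1/6
f′′(0) = 0
f′′′(0) = 31/108
f^(4)(0) = 0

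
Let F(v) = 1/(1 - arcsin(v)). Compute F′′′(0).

7

Substitute the inner expansion into the outer series and collect powers.
From the series, [v^3] F = 7/6; multiply by 3! = 6 to get 7.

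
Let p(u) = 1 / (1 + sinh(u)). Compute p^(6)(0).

Expand as Σ (-1)^k u^k with u equal to the inner function's series.
The coefficient of u^6 in the expansion is 77/45, so p^(6)(0) = 6! * (77/45) = 1232.

1232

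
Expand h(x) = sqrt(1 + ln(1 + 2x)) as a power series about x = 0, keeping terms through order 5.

1609*x^5/120 - 143*x^4/24 + 17*x^3/6 - 3*x^2/2 + x + 1

Substitute the inner expansion into the outer series and collect powers.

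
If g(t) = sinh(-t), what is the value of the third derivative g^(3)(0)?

-1

Differentiate repeatedly and evaluate at the center.
The coefficient of t^3 in the expansion is -1/6, so g′′′(0) = 3! * (-1/6) = -1.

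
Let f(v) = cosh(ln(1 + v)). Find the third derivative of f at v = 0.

Compose series: expand the inner function first, then feed it into the outer expansion.
From the series, [v^3] f = -1/2; multiply by 3! = 6 to get -3.

-3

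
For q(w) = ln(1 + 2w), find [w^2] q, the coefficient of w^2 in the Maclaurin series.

-2

Compute the successive derivatives at the expansion point and divide by k!.
q(0) = 0
q′(0) = 2
q′′(0) = -4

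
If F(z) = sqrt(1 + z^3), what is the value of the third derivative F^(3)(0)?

Compute the successive derivatives at the expansion point and divide by k!.
From the series, [z^3] F = 1/2; multiply by 3! = 6 to get 3.

3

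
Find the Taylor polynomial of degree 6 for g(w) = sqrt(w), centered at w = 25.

-21*(w - 25)^6/50000000000 + 7*(w - 25)^5/500000000 - (w - 25)^4/2000000 + (w - 25)^3/50000 - (w - 25)^2/1000 + (w - 25)/10 + 5

g(25) = 5
g′(25) = 1/10
g′′(25) = -1/500
g′′′(25) = 3/25000
g^(4)(25) = -3/250000
g^(5)(25) = 21/12500000
g^(6)(25) = -189/625000000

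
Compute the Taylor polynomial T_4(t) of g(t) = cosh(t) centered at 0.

t^4/24 + t^2/2 + 1

Use the known series and substitute for the argument.
g(0) = 1
g′(0) = 0
g′′(0) = 1
g′′′(0) = 0
g^(4)(0) = 1
The Taylor polynomial is Σ g^(k)(0)/k! · t^k.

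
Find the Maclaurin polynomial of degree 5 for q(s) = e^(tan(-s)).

Compose series: expand the inner function first, then feed it into the outer expansion.
q(0) = 1
q′(0) = -1
q′′(0) = 1
q′′′(0) = -3
q^(4)(0) = 9
q^(5)(0) = -37
Dividing each by k! gives the coefficients c_0, ..., c_5.

-37*s^5/120 + 3*s^4/8 - s^3/2 + s^2/2 - s + 1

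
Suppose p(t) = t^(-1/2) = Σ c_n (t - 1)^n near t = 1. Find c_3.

p(1) = 1
p′(1) = -1/2
p′′(1) = 3/4
p′′′(1) = -15/8
The Taylor polynomial is Σ p^(k)(1)/k! · (t - 1)^k.

-5/16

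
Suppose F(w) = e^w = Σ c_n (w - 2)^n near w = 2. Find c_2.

[(w - 2)^0] = e^(2);  [(w - 2)^1] = e^(2);  [(w - 2)^2] = e^(2)/2.

e^(2)/2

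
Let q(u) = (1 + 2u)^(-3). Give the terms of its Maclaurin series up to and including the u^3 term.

[u^0] = 1;  [u^1] = -6;  [u^2] = 24;  [u^3] = -80.

-80*u^3 + 24*u^2 - 6*u + 1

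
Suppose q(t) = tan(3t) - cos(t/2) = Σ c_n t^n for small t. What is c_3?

9

Expand each term separately and add.
q(0) = -1
q′(0) = 3
q′′(0) = 1/4
q′′′(0) = 54
The Taylor polynomial is Σ q^(k)(0)/k! · t^k.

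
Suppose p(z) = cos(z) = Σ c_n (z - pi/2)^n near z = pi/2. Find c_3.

Compute the successive derivatives at the expansion point and divide by k!.
p(pi/2) = 0
p′(pi/2) = -1
p′′(pi/2) = 0
p′′′(pi/2) = 1
The Taylor polynomial is Σ p^(k)(pi/2)/k! · (z - pi/2)^k.

1/6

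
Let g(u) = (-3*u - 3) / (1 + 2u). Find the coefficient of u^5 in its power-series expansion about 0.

48

Shift and add copies of the series according to the polynomial's terms.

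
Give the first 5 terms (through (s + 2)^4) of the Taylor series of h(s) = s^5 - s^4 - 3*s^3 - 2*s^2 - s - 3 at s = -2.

h(-2) = -33
h′(-2) = 83
h′′(-2) = -176
h′′′(-2) = 270
h^(4)(-2) = -264
Dividing each by k! gives the coefficients c_0, ..., c_4.

-11*(s + 2)^4 + 45*(s + 2)^3 - 88*(s + 2)^2 + 83*(s + 2) - 33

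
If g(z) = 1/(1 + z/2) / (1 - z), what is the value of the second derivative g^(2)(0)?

3/2

Write out both Maclaurin series and multiply, keeping only the needed powers.
The coefficient of z^2 in the expansion is 3/4, so g′′(0) = 2! * (3/4) = 3/2.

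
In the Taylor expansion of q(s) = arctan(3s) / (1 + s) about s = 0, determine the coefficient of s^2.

Take the Cauchy product of the two expansions.
q(0) = 0
q′(0) = 3
q′′(0) = -6
So c_2 = q′′(0)/2! = -3.

-3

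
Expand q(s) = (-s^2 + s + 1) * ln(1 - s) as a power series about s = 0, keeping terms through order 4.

-s^4/12 + s^3/6 - 3*s^2/2 - s

Shift and add copies of the series according to the polynomial's terms.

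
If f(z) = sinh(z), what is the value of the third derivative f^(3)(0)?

The coefficient of z^3 in the expansion is 1/6, so f′′′(0) = 3! * (1/6) = 1.

1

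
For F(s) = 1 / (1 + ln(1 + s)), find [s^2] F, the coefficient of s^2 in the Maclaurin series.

3/2

Use the geometric series for the reciprocal, then substitute.
[s^0] = 1;  [s^1] = -1;  [s^2] = 3/2.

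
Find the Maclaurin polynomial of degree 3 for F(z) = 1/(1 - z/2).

Differentiate repeatedly and evaluate at the center.
F(0) = 1
F′(0) = 1/2
F′′(0) = 1/2
F′′′(0) = 3/4

z^3/8 + z^2/4 + z/2 + 1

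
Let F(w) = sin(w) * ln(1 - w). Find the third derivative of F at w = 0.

-3

Multiply the two series term by term and collect like powers.
From the series, [w^3] F = -1/2; multiply by 3! = 6 to get -3.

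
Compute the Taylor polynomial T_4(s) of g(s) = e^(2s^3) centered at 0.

Differentiate repeatedly and evaluate at the center.
g(0) = 1
g′(0) = 0
g′′(0) = 0
g′′′(0) = 12
g^(4)(0) = 0
Dividing each by k! gives the coefficients c_0, ..., c_4.

2*s^3 + 1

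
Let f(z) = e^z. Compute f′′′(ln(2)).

The coefficient of (z - ln(2))^3 in the expansion is 1/3, so f′′′(ln(2)) = 3! * (1/3) = 2.

2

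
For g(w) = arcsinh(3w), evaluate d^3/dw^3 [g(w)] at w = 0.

From the series, [w^3] g = -9/2; multiply by 3! = 6 to get -27.

-27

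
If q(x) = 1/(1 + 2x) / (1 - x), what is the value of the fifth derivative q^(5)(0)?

-2520

Multiply the two series term by term and collect like powers.
The coefficient of x^5 in the expansion is -21, so q^(5)(0) = 5! * (-21) = -2520.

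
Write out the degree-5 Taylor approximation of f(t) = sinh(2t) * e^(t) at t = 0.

61*t^5/60 + 5*t^4/3 + 7*t^3/3 + 2*t^2 + 2*t

Take the Cauchy product of the two expansions.
f(0) = 0
f′(0) = 2
f′′(0) = 4
f′′′(0) = 14
f^(4)(0) = 40
f^(5)(0) = 122
Then c_k = f^(k)(0)/k! gives each Taylor coefficient.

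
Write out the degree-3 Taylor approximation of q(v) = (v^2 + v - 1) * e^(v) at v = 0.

Distribute the polynomial across the series and collect like powers.

4*v^3/3 + 3*v^2/2 - 1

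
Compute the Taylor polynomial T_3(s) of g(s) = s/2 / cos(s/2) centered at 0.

Divide the numerator series by the denominator series (power-series long division).

s^3/16 + s/2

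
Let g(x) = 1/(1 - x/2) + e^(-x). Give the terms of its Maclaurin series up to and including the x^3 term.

Expand each term separately and add.
g(0) = 2
g′(0) = -1/2
g′′(0) = 3/2
g′′′(0) = -1/4

-x^3/24 + 3*x^2/4 - x/2 + 2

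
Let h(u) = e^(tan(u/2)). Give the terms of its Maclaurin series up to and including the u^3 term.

Compose series: expand the inner function first, then feed it into the outer expansion.
[u^0] = 1;  [u^1] = 1/2;  [u^2] = 1/8;  [u^3] = 1/16.

u^3/16 + u^2/8 + u/2 + 1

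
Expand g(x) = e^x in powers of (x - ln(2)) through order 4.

Compute the successive derivatives at the expansion point and divide by k!.
[(x - ln(2))^0] = 2;  [(x - ln(2))^1] = 2;  [(x - ln(2))^2] = 1;  [(x - ln(2))^3] = 1/3;  [(x - ln(2))^4] = 1/12.

(x - ln(2))^4/12 + (x - ln(2))^3/3 + (x - ln(2))^2 + 2*(x - ln(2)) + 2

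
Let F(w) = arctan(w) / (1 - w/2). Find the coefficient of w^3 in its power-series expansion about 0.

-1/12

Multiply the two series term by term and collect like powers.
F(0) = 0
F′(0) = 1
F′′(0) = 1
F′′′(0) = -1/2
Dividing each by k! gives the coefficients c_0, ..., c_3.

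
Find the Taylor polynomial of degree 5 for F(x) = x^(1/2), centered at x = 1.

7*(x - 1)^5/256 - 5*(x - 1)^4/128 + (x - 1)^3/16 - (x - 1)^2/8 + (x - 1)/2 + 1

Use the known series and substitute for the argument.
[(x - 1)^0] = 1;  [(x - 1)^1] = 1/2;  [(x - 1)^2] = -1/8;  [(x - 1)^3] = 1/16;  [(x - 1)^4] = -5/128;  [(x - 1)^5] = 7/256.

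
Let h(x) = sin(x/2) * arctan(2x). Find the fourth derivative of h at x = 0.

-33

Expand each factor separately, then convolve coefficients.
From the series, [x^4] h = -11/8; multiply by 4! = 24 to get -33.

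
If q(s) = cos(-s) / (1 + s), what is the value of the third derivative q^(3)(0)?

Expand each factor separately, then convolve coefficients.
From the series, [s^3] q = -1/2; multiply by 3! = 6 to get -3.

-3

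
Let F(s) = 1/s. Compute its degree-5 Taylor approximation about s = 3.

Compute the successive derivatives at the expansion point and divide by k!.
[(s - 3)^0] = 1/3;  [(s - 3)^1] = -1/9;  [(s - 3)^2] = 1/27;  [(s - 3)^3] = -1/81;  [(s - 3)^4] = 1/243;  [(s - 3)^5] = -1/729.

-(s - 3)^5/729 + (s - 3)^4/243 - (s - 3)^3/81 + (s - 3)^2/27 - (s - 3)/9 + 1/3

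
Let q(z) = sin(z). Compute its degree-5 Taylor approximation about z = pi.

-(z - pi)^5/120 + (z - pi)^3/6 - (z - pi)

[(z - pi)^0] = 0;  [(z - pi)^1] = -1;  [(z - pi)^2] = 0;  [(z - pi)^3] = 1/6;  [(z - pi)^4] = 0;  [(z - pi)^5] = -1/120.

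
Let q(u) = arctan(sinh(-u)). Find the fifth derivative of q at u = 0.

-5

Plug the Maclaurin series of the inner function into that of the outer and collect terms.
From the series, [u^5] q = -1/24; multiply by 5! = 120 to get -5.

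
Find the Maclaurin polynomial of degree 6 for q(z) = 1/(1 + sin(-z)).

17*z^6/45 + 61*z^5/120 + 2*z^4/3 + 5*z^3/6 + z^2 + z + 1

Let u equal the inner series; expand the outer function in u and truncate.
q(0) = 1
q′(0) = 1
q′′(0) = 2
q′′′(0) = 5
q^(4)(0) = 16
q^(5)(0) = 61
q^(6)(0) = 272
Then c_k = q^(k)(0)/k! gives each Taylor coefficient.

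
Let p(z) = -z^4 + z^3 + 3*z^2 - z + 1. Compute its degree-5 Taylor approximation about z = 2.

Differentiate repeatedly and evaluate at the center.
p(2) = 3
p′(2) = -9
p′′(2) = -30
p′′′(2) = -42
p^(4)(2) = -24
p^(5)(2) = 0

-(z - 2)^4 - 7*(z - 2)^3 - 15*(z - 2)^2 - 9*(z - 2) + 3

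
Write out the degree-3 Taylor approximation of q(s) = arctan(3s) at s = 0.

-9*s^3 + 3*s

Use the known series and substitute for the argument.
[s^0] = 0;  [s^1] = 3;  [s^2] = 0;  [s^3] = -9.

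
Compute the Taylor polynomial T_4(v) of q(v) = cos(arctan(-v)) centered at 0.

3*v^4/8 - v^2/2 + 1

Substitute the inner expansion into the outer series and collect powers.
q(0) = 1
q′(0) = 0
q′′(0) = -1
q′′′(0) = 0
q^(4)(0) = 9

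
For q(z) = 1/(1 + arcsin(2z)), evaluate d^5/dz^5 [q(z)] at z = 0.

-6048

Let u equal the inner series; expand the outer function in u and truncate.
The coefficient of z^5 in the expansion is -252/5, so q^(5)(0) = 5! * (-252/5) = -6048.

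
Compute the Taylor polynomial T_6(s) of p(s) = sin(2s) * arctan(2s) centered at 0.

152*s^6/9 - 8*s^4 + 4*s^2

Multiply the two series term by term and collect like powers.
p(0) = 0
p′(0) = 0
p′′(0) = 8
p′′′(0) = 0
p^(4)(0) = -192
p^(5)(0) = 0
p^(6)(0) = 12160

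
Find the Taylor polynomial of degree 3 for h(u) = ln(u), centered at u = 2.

(u - 2)^3/24 - (u - 2)^2/8 + (u - 2)/2 + ln(2)

h(2) = ln(2)
h′(2) = 1/2
h′′(2) = -1/4
h′′′(2) = 1/4
Dividing each by k! gives the coefficients c_0, ..., c_3.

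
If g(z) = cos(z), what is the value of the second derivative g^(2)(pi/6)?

From the series, [(z - pi/6)^2] g = -sqrt(3)/4; multiply by 2! = 2 to get -sqrt(3)/2.

-sqrt(3)/2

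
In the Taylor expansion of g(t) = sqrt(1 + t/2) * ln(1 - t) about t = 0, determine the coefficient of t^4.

Expand each factor separately, then convolve coefficients.
g(0) = 0
g′(0) = -1
g′′(0) = -3/2
g′′′(0) = -41/16
g^(4)(0) = -125/16
Then c_k = g^(k)(0)/k! gives each Taylor coefficient.

-125/384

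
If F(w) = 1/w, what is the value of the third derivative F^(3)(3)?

Use the known series and substitute for the argument.
From the series, [(w - 3)^3] F = -1/81; multiply by 3! = 6 to get -2/27.

-2/27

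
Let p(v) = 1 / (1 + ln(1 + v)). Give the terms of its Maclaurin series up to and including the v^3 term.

Write 1/(1+u) = 1 - u + u^2 - u^3 + ... and substitute the series for u.
p(0) = 1
p′(0) = -1
p′′(0) = 3
p′′′(0) = -14
The Taylor polynomial is Σ p^(k)(0)/k! · v^k.

-7*v^3/3 + 3*v^2/2 - v + 1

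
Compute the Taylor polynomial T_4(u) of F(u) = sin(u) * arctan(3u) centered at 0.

-19*u^4/2 + 3*u^2

Multiply the two series term by term and collect like powers.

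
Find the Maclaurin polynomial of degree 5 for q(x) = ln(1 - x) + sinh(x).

Add the two expansions coefficient-wise.

-23*x^5/120 - x^4/4 - x^3/6 - x^2/2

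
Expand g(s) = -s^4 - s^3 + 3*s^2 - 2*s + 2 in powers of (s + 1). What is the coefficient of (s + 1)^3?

Differentiate repeatedly and evaluate at the center.
g(-1) = 7
g′(-1) = -7
g′′(-1) = 0
g′′′(-1) = 18
So c_3 = g′′′(-1)/3! = 3.

3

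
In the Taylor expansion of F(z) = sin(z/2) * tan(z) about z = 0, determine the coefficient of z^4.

Take the Cauchy product of the two expansions.
F(0) = 0
F′(0) = 0
F′′(0) = 1
F′′′(0) = 0
F^(4)(0) = 7/2
So c_4 = F^(4)(0)/4! = 7/48.

7/48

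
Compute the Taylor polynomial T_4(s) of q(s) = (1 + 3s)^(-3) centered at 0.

1215*s^4 - 270*s^3 + 54*s^2 - 9*s + 1

Apply the Taylor formula c_k = f^(k)(a)/k!.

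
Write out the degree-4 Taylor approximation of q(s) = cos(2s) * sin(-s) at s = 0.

Take the Cauchy product of the two expansions.
[s^0] = 0;  [s^1] = -1;  [s^2] = 0;  [s^3] = 13/6;  [s^4] = 0.

13*s^3/6 - s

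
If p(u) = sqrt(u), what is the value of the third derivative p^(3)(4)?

The coefficient of (u - 4)^3 in the expansion is 1/512, so p′′′(4) = 3! * (1/512) = 3/256.

3/256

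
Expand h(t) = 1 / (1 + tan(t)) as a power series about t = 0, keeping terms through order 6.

122*t^6/45 - 32*t^5/15 + 5*t^4/3 - 4*t^3/3 + t^2 - t + 1

Write 1/(1+u) = 1 - u + u^2 - u^3 + ... and substitute the series for u.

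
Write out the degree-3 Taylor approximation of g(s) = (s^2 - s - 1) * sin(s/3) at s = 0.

Shift and add copies of the series according to the polynomial's terms.
g(0) = 0
g′(0) = -1/3
g′′(0) = -2/3
g′′′(0) = 55/27

55*s^3/162 - s^2/3 - s/3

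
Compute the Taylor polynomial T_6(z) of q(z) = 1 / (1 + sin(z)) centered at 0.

Use the geometric series for the reciprocal, then substitute.

17*z^6/45 - 61*z^5/120 + 2*z^4/3 - 5*z^3/6 + z^2 - z + 1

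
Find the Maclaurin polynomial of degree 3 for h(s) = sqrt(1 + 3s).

h(0) = 1
h′(0) = 3/2
h′′(0) = -9/4
h′′′(0) = 81/8
Dividing each by k! gives the coefficients c_0, ..., c_3.

27*s^3/16 - 9*s^2/8 + 3*s/2 + 1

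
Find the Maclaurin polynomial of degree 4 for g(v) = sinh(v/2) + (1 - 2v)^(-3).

240*v^4 + 3841*v^3/48 + 24*v^2 + 13*v/2 + 1

Combine the two series term by term.
[v^0] = 1;  [v^1] = 13/2;  [v^2] = 24;  [v^3] = 3841/48;  [v^4] = 240.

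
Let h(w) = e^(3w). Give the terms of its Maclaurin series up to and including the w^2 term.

9*w^2/2 + 3*w + 1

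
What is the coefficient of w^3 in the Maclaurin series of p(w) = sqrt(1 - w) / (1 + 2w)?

-157/16

Write out both Maclaurin series and multiply, keeping only the needed powers.
p(0) = 1
p′(0) = -5/2
p′′(0) = 39/4
p′′′(0) = -471/8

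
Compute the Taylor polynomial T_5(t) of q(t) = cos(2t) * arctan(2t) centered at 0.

196*t^5/15 - 20*t^3/3 + 2*t

Expand each factor separately, then convolve coefficients.
q(0) = 0
q′(0) = 2
q′′(0) = 0
q′′′(0) = -40
q^(4)(0) = 0
q^(5)(0) = 1568
Dividing each by k! gives the coefficients c_0, ..., c_5.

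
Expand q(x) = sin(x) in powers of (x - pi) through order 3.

q(pi) = 0
q′(pi) = -1
q′′(pi) = 0
q′′′(pi) = 1
Dividing each by k! gives the coefficients c_0, ..., c_3.

(x - pi)^3/6 - (x - pi)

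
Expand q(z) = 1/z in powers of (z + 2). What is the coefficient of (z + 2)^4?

-1/32

[(z + 2)^0] = -1/2;  [(z + 2)^1] = -1/4;  [(z + 2)^2] = -1/8;  [(z + 2)^3] = -1/16;  [(z + 2)^4] = -1/32.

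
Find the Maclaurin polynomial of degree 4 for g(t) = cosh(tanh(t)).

Let u equal the inner series; expand the outer function in u and truncate.
g(0) = 1
g′(0) = 0
g′′(0) = 1
g′′′(0) = 0
g^(4)(0) = -7

-7*t^4/24 + t^2/2 + 1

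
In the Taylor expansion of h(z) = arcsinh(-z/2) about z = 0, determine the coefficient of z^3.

1/48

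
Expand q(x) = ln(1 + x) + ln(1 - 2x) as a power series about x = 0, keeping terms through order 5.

Expand each term separately and add.

-31*x^5/5 - 17*x^4/4 - 7*x^3/3 - 5*x^2/2 - x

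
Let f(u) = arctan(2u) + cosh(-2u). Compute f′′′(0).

-16

Add the two expansions coefficient-wise.
The coefficient of u^3 in the expansion is -8/3, so f′′′(0) = 3! * (-8/3) = -16.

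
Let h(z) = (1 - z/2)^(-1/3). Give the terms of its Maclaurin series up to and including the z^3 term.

h(0) = 1
h′(0) = 1/6
h′′(0) = 1/9
h′′′(0) = 7/54
The Taylor polynomial is Σ h^(k)(0)/k! · z^k.

7*z^3/324 + z^2/18 + z/6 + 1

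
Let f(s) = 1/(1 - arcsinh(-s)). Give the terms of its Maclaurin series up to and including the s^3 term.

-5*s^3/6 + s^2 - s + 1

Substitute the inner expansion into the outer series and collect powers.
f(0) = 1
f′(0) = -1
f′′(0) = 2
f′′′(0) = -5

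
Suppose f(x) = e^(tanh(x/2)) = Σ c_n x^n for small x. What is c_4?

Substitute the inner expansion into the outer series and collect powers.
f(0) = 1
f′(0) = 1/2
f′′(0) = 1/4
f′′′(0) = -1/8
f^(4)(0) = -7/16
Then c_k = f^(k)(0)/k! gives each Taylor coefficient.

-7/384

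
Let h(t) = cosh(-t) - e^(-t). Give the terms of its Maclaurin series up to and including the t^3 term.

Add the two expansions coefficient-wise.
h(0) = 0
h′(0) = 1
h′′(0) = 0
h′′′(0) = 1

t^3/6 + t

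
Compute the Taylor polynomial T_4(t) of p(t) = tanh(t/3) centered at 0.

Differentiate repeatedly and evaluate at the center.
p(0) = 0
p′(0) = 1/3
p′′(0) = 0
p′′′(0) = -2/27
p^(4)(0) = 0

-t^3/81 + t/3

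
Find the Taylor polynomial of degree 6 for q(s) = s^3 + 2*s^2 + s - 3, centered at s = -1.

(s + 1)^3 - (s + 1)^2 - 3

[(s + 1)^0] = -3;  [(s + 1)^1] = 0;  [(s + 1)^2] = -1;  [(s + 1)^3] = 1;  [(s + 1)^4] = 0;  [(s + 1)^5] = 0;  [(s + 1)^6] = 0.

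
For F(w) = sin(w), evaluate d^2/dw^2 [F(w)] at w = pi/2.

-1

Compute the successive derivatives at the expansion point and divide by k!.
From the series, [(w - pi/2)^2] F = -1/2; multiply by 2! = 2 to get -1.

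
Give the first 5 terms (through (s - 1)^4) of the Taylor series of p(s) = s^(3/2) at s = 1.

3*(s - 1)^4/128 - (s - 1)^3/16 + 3*(s - 1)^2/8 + 3*(s - 1)/2 + 1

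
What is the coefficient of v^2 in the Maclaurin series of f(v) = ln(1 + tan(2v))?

Compose series: expand the inner function first, then feed it into the outer expansion.
f(0) = 0
f′(0) = 2
f′′(0) = -4

-2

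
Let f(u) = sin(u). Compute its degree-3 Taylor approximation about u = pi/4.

Use the known series and substitute for the argument.
f(pi/4) = sqrt(2)/2
f′(pi/4) = sqrt(2)/2
f′′(pi/4) = -sqrt(2)/2
f′′′(pi/4) = -sqrt(2)/2
Then c_k = f^(k)(pi/4)/k! gives each Taylor coefficient.

-sqrt(2)*(u - pi/4)^3/12 - sqrt(2)*(u - pi/4)^2/4 + sqrt(2)*(u - pi/4)/2 + sqrt(2)/2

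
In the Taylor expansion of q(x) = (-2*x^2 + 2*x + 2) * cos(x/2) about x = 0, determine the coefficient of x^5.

Distribute the polynomial across the series and collect like powers.

1/192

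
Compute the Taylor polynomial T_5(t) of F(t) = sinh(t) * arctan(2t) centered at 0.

-7*t^4/3 + 2*t^2

Multiply the two series term by term and collect like powers.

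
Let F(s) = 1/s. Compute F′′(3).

2/27

Differentiate repeatedly and evaluate at the center.
From the series, [(s - 3)^2] F = 1/27; multiply by 2! = 2 to get 2/27.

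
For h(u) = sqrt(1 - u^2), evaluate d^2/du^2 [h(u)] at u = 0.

Compute the successive derivatives at the expansion point and divide by k!.
The coefficient of u^2 in the expansion is -1/2, so h′′(0) = 2! * (-1/2) = -1.

-1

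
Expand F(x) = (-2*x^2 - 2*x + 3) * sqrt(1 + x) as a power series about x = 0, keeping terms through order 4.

x^4/128 - 9*x^3/16 - 27*x^2/8 - x/2 + 3

Shift and add copies of the series according to the polynomial's terms.
F(0) = 3
F′(0) = -1/2
F′′(0) = -27/4
F′′′(0) = -27/8
F^(4)(0) = 3/16
Then c_k = F^(k)(0)/k! gives each Taylor coefficient.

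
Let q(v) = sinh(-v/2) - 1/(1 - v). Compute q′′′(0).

Combine the two series term by term.
The coefficient of v^3 in the expansion is -49/48, so q′′′(0) = 3! * (-49/48) = -49/8.

-49/8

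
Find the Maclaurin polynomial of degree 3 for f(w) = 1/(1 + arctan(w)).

-2*w^3/3 + w^2 - w + 1

Substitute the inner expansion into the outer series and collect powers.
f(0) = 1
f′(0) = -1
f′′(0) = 2
f′′′(0) = -4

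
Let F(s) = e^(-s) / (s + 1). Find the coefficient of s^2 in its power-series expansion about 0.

Use 1/(1 - r) = Σ r^k on the denominator, then take the Cauchy product.

5/2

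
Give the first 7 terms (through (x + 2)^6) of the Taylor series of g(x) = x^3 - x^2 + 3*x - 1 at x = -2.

(x + 2)^3 - 7*(x + 2)^2 + 19*(x + 2) - 19

g(-2) = -19
g′(-2) = 19
g′′(-2) = -14
g′′′(-2) = 6
g^(4)(-2) = 0
g^(5)(-2) = 0
g^(6)(-2) = 0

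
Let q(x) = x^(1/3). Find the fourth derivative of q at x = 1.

-80/81

Use the known series and substitute for the argument.
The coefficient of (x - 1)^4 in the expansion is -10/243, so q^(4)(1) = 4! * (-10/243) = -80/81.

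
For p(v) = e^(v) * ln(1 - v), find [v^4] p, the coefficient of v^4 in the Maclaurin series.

Take the Cauchy product of the two expansions.
p(0) = 0
p′(0) = -1
p′′(0) = -3
p′′′(0) = -8
p^(4)(0) = -24
Dividing each by k! gives the coefficients c_0, ..., c_4.

-1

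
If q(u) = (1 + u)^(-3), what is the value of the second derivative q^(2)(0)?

From the series, [u^2] q = 6; multiply by 2! = 2 to get 12.

12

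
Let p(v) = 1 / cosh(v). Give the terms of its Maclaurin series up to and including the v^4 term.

5*v^4/24 - v^2/2 + 1

Write the quotient as an unknown series and match coefficients against numerator = denominator · series.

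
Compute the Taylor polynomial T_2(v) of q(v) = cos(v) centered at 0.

1 - v^2/2

Compute the successive derivatives at the expansion point and divide by k!.
q(0) = 1
q′(0) = 0
q′′(0) = -1
Then c_k = q^(k)(0)/k! gives each Taylor coefficient.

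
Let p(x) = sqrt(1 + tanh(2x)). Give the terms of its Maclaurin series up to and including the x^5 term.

121*x^5/120 + 17*x^4/24 - 5*x^3/6 - x^2/2 + x + 1

Substitute the inner expansion into the outer series and collect powers.
p(0) = 1
p′(0) = 1
p′′(0) = -1
p′′′(0) = -5
p^(4)(0) = 17
p^(5)(0) = 121
Dividing each by k! gives the coefficients c_0, ..., c_5.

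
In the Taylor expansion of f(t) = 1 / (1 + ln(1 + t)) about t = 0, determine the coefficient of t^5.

Expand as Σ (-1)^k u^k with u equal to the inner function's series.
[t^0] = 1;  [t^1] = -1;  [t^2] = 3/2;  [t^3] = -7/3;  [t^4] = 11/3;  [t^5] = -347/60.

-347/60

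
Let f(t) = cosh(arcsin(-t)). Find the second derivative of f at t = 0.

1

Compose series: expand the inner function first, then feed it into the outer expansion.
The coefficient of t^2 in the expansion is 1/2, so f′′(0) = 2! * (1/2) = 1.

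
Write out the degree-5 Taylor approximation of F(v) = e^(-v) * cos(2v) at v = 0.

-41*v^5/120 - 7*v^4/24 + 11*v^3/6 - 3*v^2/2 - v + 1

Take the Cauchy product of the two expansions.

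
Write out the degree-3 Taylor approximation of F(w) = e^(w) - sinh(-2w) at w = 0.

3*w^3/2 + w^2/2 + 3*w + 1

Add the two expansions coefficient-wise.
F(0) = 1
F′(0) = 3
F′′(0) = 1
F′′′(0) = 9
Dividing each by k! gives the coefficients c_0, ..., c_3.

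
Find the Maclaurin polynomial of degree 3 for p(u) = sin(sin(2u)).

-8*u^3/3 + 2*u

Substitute the inner expansion into the outer series and collect powers.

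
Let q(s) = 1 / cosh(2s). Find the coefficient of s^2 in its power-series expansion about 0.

Invert the denominator's series and multiply.
q(0) = 1
q′(0) = 0
q′′(0) = -4
Dividing each by k! gives the coefficients c_0, ..., c_2.

-2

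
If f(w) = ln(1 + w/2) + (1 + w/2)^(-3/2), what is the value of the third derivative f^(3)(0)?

-89/64

Expand each term separately and add.
From the series, [w^3] f = -89/384; multiply by 3! = 6 to get -89/64.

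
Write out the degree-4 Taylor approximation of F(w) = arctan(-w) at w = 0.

w^3/3 - w

Use the known series and substitute for the argument.
[w^0] = 0;  [w^1] = -1;  [w^2] = 0;  [w^3] = 1/3;  [w^4] = 0.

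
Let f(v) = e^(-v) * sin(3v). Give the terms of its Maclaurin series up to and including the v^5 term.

-v^5/10 + 4*v^4 - 3*v^3 - 3*v^2 + 3*v

Take the Cauchy product of the two expansions.
[v^0] = 0;  [v^1] = 3;  [v^2] = -3;  [v^3] = -3;  [v^4] = 4;  [v^5] = -1/10.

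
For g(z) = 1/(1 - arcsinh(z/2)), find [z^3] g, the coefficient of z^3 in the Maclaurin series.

5/48

Plug the Maclaurin series of the inner function into that of the outer and collect terms.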